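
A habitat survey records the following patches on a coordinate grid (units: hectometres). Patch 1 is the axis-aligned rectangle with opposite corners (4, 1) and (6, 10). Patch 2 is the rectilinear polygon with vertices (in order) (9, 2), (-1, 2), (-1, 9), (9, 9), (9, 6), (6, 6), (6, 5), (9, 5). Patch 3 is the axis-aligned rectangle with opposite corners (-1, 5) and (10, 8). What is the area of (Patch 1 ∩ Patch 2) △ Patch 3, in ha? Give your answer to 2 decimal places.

35.00

|Patch 1 ∩ Patch 2| = 14.
|(Patch 1 ∩ Patch 2) ∩ Patch 3| = 6.
|(Patch 1 ∩ Patch 2) △ Patch 3| = 14 + 33 − 12 = 35.00.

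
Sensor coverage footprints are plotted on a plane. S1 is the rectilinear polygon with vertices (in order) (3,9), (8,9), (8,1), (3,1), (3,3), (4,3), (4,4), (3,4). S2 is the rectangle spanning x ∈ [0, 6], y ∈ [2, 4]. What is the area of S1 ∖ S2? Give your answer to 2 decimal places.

|S1| = 39, |S1∩S2| = 5.
|S1 ∖ S2| = |S1| − |S1∩S2| = 39 − 5 = 34.00.

34.00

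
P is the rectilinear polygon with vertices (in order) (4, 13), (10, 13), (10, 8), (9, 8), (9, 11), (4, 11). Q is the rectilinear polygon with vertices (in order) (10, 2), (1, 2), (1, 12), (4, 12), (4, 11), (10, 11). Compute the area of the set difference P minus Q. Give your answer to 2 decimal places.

12.00

|P| = 15, |P∩Q| = 3.
|P ∖ Q| = |P| − |P∩Q| = 15 − 3 = 12.00.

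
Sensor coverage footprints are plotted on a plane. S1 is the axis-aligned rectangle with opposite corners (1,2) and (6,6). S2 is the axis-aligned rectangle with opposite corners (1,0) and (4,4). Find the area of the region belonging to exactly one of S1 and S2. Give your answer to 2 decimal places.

20.00

|S1∩S2|: x∈[1,4], y∈[2,4] → 3·2 = 6.
|S1 △ S2| = |S1| + |S2| − 2·|S1∩S2| = 20 + 12 − 12 = 20.00.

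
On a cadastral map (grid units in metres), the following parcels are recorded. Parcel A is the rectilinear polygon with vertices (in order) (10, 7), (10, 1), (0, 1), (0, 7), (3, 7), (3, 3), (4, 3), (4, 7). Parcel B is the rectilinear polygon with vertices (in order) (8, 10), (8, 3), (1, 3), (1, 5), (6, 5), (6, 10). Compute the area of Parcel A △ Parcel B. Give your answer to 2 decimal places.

|Parcel A| = 56, |Parcel B| = 24, |Parcel A∩Parcel B| = 16.
|Parcel A △ Parcel B| = |Parcel A| + |Parcel B| − 2·|Parcel A∩Parcel B| = 56 + 24 − 32 = 48.00.

48.00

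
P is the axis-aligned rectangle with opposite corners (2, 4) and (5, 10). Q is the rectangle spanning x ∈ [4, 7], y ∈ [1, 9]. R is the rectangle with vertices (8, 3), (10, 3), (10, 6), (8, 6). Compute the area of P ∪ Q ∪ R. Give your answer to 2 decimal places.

By inclusion–exclusion:
Individual areas: |P| = 18, |Q| = 24, |R| = 6.
|P∩Q|: x∈[4,5], y∈[4,9] → 1·5 = 5.
|P∩R| = 0 (no overlap).
|Q∩R| = 0 (no overlap).
|P∩Q∩R| = 0.
|P ∪ Q ∪ R| = 48 − 5 + 0 = 43.00.

43.00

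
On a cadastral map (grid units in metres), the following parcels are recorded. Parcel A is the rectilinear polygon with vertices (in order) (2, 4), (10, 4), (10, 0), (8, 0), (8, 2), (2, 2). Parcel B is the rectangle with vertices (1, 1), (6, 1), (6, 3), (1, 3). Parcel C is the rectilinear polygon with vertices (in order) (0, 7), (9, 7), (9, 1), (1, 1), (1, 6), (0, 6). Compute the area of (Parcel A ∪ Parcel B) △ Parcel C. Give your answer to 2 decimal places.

33.00

|Parcel A ∪ Parcel B| = 26.
|(Parcel A ∪ Parcel B) ∩ Parcel C| = 21.
|(Parcel A ∪ Parcel B) △ Parcel C| = 26 + 49 − 42 = 33.00.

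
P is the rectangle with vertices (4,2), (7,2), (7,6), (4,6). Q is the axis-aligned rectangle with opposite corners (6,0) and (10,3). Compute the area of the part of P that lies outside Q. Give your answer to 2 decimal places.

11.00

|P∩Q|: x∈[6,7], y∈[2,3] → 1·1 = 1.
|P| = 12.
|P ∖ Q| = |P| − |P∩Q| = 12 − 1 = 11.00.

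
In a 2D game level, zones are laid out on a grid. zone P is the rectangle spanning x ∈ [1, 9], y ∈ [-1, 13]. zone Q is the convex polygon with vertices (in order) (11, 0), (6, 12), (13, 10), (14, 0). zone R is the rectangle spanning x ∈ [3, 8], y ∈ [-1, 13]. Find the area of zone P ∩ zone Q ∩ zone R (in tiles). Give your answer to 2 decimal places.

The intersection is the polygon with vertices (6,12), (8,11.429), (8,7.2).
By the shoelace formula its area is 4.23.

4.23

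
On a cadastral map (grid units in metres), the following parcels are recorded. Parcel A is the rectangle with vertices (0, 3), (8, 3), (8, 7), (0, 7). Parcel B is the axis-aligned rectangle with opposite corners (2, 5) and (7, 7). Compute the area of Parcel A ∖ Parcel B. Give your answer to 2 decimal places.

|Parcel A∩Parcel B|: x∈[2,7], y∈[5,7] → 5·2 = 10.
|Parcel A| = 32.
|Parcel A ∖ Parcel B| = |Parcel A| − |Parcel A∩Parcel B| = 32 − 10 = 22.00.

22.00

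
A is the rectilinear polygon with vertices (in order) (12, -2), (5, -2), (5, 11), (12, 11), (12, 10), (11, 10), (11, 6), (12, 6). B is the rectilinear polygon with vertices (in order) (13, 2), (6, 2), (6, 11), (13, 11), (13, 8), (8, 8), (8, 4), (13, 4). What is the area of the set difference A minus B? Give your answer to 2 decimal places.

51.00

|A| = 87, |A∩B| = 36.
|A ∖ B| = |A| − |A∩B| = 87 − 36 = 51.00.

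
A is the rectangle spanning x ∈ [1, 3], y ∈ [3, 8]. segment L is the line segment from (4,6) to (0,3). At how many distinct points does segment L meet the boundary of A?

The segment meets the boundary at (1,3.75), (3,5.25).

2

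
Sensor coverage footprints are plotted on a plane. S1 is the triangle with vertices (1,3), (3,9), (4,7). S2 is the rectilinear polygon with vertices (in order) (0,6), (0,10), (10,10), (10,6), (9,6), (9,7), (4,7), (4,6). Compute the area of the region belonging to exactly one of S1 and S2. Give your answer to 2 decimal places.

33.75

|S1| = 5, |S2| = 35, |S1∩S2| = 3.125.
|S1 △ S2| = |S1| + |S2| − 2·|S1∩S2| = 5 + 35 − 6.25 = 33.75.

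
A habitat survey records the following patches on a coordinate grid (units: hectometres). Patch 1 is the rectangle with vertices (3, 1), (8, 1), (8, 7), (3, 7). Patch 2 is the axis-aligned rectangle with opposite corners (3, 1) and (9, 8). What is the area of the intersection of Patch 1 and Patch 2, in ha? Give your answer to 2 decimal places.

30.00

|Patch 1∩Patch 2|: x∈[3,8], y∈[1,7] → 5·6 = 30.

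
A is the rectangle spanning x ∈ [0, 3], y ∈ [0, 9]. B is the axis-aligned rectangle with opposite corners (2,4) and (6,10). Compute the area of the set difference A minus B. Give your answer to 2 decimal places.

|A∩B|: x∈[2,3], y∈[4,9] → 1·5 = 5.
|A| = 27.
|A ∖ B| = |A| − |A∩B| = 27 − 5 = 22.00.

22.00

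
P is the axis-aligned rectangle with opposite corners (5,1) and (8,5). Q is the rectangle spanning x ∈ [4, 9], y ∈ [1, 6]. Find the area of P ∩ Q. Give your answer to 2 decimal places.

12.00

|P∩Q|: x∈[5,8], y∈[1,5] → 3·4 = 12.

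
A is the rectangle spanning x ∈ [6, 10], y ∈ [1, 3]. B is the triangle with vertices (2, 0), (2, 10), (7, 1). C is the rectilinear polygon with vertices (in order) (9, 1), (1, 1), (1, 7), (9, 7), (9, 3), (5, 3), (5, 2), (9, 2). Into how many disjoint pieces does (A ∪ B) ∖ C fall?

3

(A ∪ B) ∖ C splits into 3 disjoint pieces (area 5.9889, area 2.5, area 2.5).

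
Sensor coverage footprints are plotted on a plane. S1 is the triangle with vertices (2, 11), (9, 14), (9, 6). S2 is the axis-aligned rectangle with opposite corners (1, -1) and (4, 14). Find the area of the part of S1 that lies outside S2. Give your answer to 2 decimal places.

25.71

|S1| = 28, |S1∩S2| = 2.2857.
|S1 ∖ S2| = |S1| − |S1∩S2| = 28 − 2.2857 = 25.71.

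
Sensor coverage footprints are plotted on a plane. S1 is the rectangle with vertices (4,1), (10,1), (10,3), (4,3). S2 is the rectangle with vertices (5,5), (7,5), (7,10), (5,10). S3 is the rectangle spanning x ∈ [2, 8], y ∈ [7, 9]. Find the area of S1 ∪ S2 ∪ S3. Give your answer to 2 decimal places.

By inclusion–exclusion:
Individual areas: |S1| = 12, |S2| = 10, |S3| = 12.
|S1∩S2| = 0 (no overlap).
|S1∩S3| = 0 (no overlap).
|S2∩S3|: x∈[5,7], y∈[7,9] → 2·2 = 4.
|S1∩S2∩S3| = 0.
|S1 ∪ S2 ∪ S3| = 34 − 4 + 0 = 30.00.

30.00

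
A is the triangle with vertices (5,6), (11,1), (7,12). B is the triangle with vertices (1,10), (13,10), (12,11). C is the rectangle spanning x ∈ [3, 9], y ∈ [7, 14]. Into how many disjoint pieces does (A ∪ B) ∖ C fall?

(A ∪ B) ∖ C splits into 3 disjoint pieces (area 14.2879, area 0.1818, area 3.0909).

3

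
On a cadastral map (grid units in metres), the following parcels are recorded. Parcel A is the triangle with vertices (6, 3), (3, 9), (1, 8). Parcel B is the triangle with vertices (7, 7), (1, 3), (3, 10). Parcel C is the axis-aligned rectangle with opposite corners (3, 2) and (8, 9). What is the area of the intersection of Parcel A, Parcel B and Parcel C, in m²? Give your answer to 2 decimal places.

The intersection is the polygon with vertices (4.75,5.5), (4,5), (3,6), (3,9).
By the shoelace formula its area is 3.25.

3.25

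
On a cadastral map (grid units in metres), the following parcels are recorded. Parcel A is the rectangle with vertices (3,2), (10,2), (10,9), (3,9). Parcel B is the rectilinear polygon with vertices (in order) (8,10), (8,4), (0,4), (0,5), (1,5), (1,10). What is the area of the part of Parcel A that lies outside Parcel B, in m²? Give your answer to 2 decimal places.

24.00

|Parcel A| = 49, |Parcel A∩Parcel B| = 25.
|Parcel A ∖ Parcel B| = |Parcel A| − |Parcel A∩Parcel B| = 49 − 25 = 24.00.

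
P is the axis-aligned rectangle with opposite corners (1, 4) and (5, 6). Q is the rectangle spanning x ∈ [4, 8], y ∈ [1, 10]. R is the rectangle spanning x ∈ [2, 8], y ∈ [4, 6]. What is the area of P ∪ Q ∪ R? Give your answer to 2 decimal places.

42.00

By inclusion–exclusion:
Individual areas: |P| = 8, |Q| = 36, |R| = 12.
|P∩Q|: x∈[4,5], y∈[4,6] → 1·2 = 2.
|P∩R|: x∈[2,5], y∈[4,6] → 3·2 = 6.
|Q∩R|: x∈[4,8], y∈[4,6] → 4·2 = 8.
|P∩Q∩R| = 2.
|P ∪ Q ∪ R| = 56 − 16 + 2 = 42.00.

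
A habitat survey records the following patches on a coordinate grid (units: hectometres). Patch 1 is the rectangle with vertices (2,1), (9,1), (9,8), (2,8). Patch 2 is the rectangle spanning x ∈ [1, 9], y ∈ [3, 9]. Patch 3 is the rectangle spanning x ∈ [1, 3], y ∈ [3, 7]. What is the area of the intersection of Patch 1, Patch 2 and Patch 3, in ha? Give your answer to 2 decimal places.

The intersection is the polygon with vertices (2,3), (2,7), (3,7), (3,3).
By the shoelace formula its area is 4.00.

4.00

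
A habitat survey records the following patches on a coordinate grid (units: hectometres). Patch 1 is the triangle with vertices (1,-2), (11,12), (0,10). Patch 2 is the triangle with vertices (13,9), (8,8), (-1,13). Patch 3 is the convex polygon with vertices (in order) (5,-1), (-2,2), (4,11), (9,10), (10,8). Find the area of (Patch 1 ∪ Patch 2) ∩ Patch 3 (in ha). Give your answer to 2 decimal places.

51.45

The region (Patch 1 ∪ Patch 2) ∩ Patch 3 is the polygon with vertices (0.37,5.556), (4,11), (9,10), (9.818,8.364), (8.167,8.033), (2.484,0.078), (0.765,0.815).
By the shoelace formula its area is 51.45.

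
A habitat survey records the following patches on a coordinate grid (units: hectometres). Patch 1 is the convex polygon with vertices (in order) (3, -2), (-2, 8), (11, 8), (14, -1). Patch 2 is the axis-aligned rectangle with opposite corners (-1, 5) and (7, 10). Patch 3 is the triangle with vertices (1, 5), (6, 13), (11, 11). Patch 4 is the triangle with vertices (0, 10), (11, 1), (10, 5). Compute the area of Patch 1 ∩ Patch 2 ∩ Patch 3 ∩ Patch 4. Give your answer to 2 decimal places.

The intersection is the polygon with vertices (3.949,6.769), (2.729,7.767), (2.875,8), (4,8), (5.091,7.455).
By the shoelace formula its area is 1.59.

1.59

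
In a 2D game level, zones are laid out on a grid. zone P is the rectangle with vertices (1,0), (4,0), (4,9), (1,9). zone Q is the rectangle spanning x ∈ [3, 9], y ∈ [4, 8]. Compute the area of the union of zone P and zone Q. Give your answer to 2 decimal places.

47.00

By inclusion–exclusion:
Individual areas: |zone P| = 27, |zone Q| = 24.
|zone P∩zone Q|: x∈[3,4], y∈[4,8] → 1·4 = 4.
|zone P ∪ zone Q| = 51 − 4 = 47.00.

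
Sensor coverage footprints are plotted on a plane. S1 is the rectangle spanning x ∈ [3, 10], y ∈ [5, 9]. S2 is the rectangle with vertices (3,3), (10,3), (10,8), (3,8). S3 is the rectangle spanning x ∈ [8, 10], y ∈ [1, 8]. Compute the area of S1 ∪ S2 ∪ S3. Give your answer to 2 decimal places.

46.00

By inclusion–exclusion:
Individual areas: |S1| = 28, |S2| = 35, |S3| = 14.
|S1∩S2|: x∈[3,10], y∈[5,8] → 7·3 = 21.
|S1∩S3|: x∈[8,10], y∈[5,8] → 2·3 = 6.
|S2∩S3|: x∈[8,10], y∈[3,8] → 2·5 = 10.
|S1∩S2∩S3| = 6.
|S1 ∪ S2 ∪ S3| = 77 − 37 + 6 = 46.00.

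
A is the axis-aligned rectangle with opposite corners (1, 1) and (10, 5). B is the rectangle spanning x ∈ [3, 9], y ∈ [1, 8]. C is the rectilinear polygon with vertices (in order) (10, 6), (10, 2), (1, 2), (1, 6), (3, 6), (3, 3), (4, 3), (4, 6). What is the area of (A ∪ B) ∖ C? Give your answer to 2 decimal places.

|A ∪ B| = 54.
|(A ∪ B) ∩ C| = 30.
|(A ∪ B) ∖ C| = 54 − 30 = 24.00.

24.00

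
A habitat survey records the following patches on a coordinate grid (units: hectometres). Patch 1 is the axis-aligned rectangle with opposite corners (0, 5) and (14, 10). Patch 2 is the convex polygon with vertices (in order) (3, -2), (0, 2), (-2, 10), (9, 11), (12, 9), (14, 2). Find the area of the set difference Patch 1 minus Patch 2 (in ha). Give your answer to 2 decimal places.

8.46

|Patch 1| = 70, |Patch 1∩Patch 2| = 61.5357.
|Patch 1 ∖ Patch 2| = |Patch 1| − |Patch 1∩Patch 2| = 70 − 61.5357 = 8.46.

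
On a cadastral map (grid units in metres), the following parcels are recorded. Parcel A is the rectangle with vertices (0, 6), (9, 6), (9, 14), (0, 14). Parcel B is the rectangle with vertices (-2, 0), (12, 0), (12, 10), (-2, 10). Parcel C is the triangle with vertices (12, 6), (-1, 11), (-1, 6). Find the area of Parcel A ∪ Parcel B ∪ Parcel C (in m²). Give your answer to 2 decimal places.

176.81

By inclusion–exclusion:
Individual areas: |Parcel A| = 72, |Parcel B| = 140, |Parcel C| = 32.5.
|Parcel A∩Parcel B|: x∈[0,9], y∈[6,10] → 9·4 = 36.
|Parcel A∩Parcel C| = 25.9615.
|Parcel B∩Parcel C| = 31.2.
|Parcel A∩Parcel B∩Parcel C| = 25.4692.
|Parcel A ∪ Parcel B ∪ Parcel C| = 244.5 − 93.1615 + 25.4692 = 176.81.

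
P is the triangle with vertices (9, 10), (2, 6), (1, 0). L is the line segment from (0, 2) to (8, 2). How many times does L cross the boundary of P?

2

The segment meets the boundary at (2.6,2), (1.333,2).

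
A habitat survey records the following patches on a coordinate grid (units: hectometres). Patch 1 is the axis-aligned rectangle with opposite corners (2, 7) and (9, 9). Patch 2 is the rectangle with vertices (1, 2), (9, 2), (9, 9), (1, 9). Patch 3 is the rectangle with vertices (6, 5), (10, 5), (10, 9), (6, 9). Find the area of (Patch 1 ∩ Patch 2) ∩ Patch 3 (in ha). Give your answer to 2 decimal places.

6.00

The region (Patch 1 ∩ Patch 2) ∩ Patch 3 is the polygon with vertices (6,7), (6,9), (9,9), (9,7).
By the shoelace formula its area is 6.00.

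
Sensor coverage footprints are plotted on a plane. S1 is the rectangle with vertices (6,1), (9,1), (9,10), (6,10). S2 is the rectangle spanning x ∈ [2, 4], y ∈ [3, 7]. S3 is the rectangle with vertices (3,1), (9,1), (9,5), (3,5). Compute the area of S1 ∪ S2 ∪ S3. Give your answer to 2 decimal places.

45.00

By inclusion–exclusion:
Individual areas: |S1| = 27, |S2| = 8, |S3| = 24.
|S1∩S2| = 0 (no overlap).
|S1∩S3|: x∈[6,9], y∈[1,5] → 3·4 = 12.
|S2∩S3|: x∈[3,4], y∈[3,5] → 1·2 = 2.
|S1∩S2∩S3| = 0.
|S1 ∪ S2 ∪ S3| = 59 − 14 + 0 = 45.00.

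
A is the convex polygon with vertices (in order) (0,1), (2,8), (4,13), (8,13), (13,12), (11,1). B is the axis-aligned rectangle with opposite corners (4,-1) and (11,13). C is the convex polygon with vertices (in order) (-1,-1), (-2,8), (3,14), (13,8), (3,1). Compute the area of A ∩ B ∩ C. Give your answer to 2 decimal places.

49.92

The intersection is the polygon with vertices (11,6.6), (4,1.7), (4,13), (4.667,13), (11,9.2).
By the shoelace formula its area is 49.92.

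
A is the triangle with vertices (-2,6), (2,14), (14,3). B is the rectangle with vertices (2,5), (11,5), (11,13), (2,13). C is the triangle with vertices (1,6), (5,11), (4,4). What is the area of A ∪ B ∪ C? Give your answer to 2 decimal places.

By inclusion–exclusion:
Individual areas: |A| = 70, |B| = 72, |C| = 11.5.
|A∩B| = 43.1629.
|A∩C| = 10.6478.
|B∩C| = 9.7202.
|A∩B∩C| = 9.6297.
|A ∪ B ∪ C| = 153.5 − 63.5309 + 9.6297 = 99.60.

99.60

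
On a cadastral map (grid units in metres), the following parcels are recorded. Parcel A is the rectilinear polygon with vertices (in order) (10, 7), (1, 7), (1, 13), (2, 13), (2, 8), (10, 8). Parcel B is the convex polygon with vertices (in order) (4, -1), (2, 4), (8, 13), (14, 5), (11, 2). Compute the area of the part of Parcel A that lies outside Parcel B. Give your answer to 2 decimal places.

|Parcel A| = 14, |Parcel A∩Parcel B| = 5.6667.
|Parcel A ∖ Parcel B| = |Parcel A| − |Parcel A∩Parcel B| = 14 − 5.6667 = 8.33.

8.33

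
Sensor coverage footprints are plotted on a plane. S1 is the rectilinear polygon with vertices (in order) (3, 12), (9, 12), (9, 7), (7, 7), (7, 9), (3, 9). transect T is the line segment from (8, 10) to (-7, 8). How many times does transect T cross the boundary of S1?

The segment meets the boundary at (3,9.333).

1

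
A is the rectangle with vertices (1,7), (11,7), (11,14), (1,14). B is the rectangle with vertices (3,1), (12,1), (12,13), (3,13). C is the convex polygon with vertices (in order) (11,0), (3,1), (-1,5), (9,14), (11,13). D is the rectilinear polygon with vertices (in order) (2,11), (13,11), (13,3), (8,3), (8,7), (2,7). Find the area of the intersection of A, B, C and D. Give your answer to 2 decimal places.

The intersection is the polygon with vertices (3,8.6), (5.667,11), (11,11), (11,7), (8,7), (3,7).
By the shoelace formula its area is 28.80.

28.80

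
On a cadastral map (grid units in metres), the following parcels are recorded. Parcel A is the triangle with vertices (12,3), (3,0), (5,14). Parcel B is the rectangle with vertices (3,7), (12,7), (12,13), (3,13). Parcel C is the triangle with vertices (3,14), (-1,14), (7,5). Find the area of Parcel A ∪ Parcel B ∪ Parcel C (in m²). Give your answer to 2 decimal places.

By inclusion–exclusion:
Individual areas: |Parcel A| = 60, |Parcel B| = 54, |Parcel C| = 18.
|Parcel A∩Parcel B| = 18.7013.
|Parcel A∩Parcel C| = 3.9593.
|Parcel B∩Parcel C| = 7.8889.
|Parcel A∩Parcel B∩Parcel C| = 3.0704.
|Parcel A ∪ Parcel B ∪ Parcel C| = 132 − 30.5494 + 3.0704 = 104.52.

104.52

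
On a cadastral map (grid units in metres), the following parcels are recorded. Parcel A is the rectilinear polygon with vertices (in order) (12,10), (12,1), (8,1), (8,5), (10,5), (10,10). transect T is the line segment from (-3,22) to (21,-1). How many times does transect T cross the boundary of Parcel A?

The segment meets the boundary at (12,7.625), (10,9.542).

2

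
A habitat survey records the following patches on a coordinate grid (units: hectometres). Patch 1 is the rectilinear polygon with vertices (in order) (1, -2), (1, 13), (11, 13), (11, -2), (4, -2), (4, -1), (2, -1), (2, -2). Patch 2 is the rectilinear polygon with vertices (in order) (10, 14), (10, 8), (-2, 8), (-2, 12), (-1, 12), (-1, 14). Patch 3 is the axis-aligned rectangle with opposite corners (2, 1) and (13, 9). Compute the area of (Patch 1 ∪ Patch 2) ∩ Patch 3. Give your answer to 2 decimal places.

The region (Patch 1 ∪ Patch 2) ∩ Patch 3 is the polygon with vertices (11,1), (2,1), (2,9), (11,9).
By the shoelace formula its area is 72.00.

72.00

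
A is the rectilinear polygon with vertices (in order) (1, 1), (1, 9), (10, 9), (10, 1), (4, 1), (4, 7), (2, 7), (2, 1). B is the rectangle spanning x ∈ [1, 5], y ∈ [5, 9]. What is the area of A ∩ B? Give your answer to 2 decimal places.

12.00

The intersection is the polygon with vertices (1,9), (5,9), (5,5), (4,5), (4,7), (2,7), (2,5), (1,5).
By the shoelace formula its area is 12.00.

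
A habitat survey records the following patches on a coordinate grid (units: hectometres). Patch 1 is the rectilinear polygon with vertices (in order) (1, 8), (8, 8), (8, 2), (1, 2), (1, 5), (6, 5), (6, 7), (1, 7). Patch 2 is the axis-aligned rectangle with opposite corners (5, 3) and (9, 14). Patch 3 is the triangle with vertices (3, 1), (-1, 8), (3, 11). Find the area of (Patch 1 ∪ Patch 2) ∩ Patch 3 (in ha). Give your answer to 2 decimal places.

6.21

|Patch 1 ∪ Patch 2| = 63.
|(Patch 1 ∪ Patch 2) ∩ Patch 3| = 6.21.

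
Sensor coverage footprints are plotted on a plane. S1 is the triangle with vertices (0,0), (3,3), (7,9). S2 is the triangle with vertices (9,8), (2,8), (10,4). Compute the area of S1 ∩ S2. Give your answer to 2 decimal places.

The intersection is the polygon with vertices (5.25,6.375), (5.04,6.48), (6.222,8), (6.333,8).
By the shoelace formula its area is 0.31.

0.31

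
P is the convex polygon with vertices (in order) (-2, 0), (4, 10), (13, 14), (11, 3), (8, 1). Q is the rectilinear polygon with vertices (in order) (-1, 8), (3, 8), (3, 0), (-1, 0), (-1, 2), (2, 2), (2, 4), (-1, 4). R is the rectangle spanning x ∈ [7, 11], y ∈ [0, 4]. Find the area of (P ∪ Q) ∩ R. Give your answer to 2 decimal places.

9.05

The region (P ∪ Q) ∩ R is the polygon with vertices (8,1), (7,0.9), (7,4), (11,4), (11,3).
By the shoelace formula its area is 9.05.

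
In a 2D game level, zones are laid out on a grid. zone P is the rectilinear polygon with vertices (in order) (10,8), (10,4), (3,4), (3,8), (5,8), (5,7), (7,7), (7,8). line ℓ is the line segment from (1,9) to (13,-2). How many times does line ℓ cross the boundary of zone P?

The segment meets the boundary at (6.455,4), (3,7.167).

2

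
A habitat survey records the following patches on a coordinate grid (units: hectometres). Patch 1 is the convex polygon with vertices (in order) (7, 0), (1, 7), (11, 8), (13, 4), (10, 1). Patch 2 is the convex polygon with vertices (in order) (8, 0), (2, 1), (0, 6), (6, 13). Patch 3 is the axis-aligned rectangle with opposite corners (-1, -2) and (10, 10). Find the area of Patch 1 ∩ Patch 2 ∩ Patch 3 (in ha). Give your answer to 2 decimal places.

25.76

The intersection is the polygon with vertices (6.833,7.583), (7.951,0.317), (7.333,0.111), (6.833,0.194), (1,7).
By the shoelace formula its area is 25.76.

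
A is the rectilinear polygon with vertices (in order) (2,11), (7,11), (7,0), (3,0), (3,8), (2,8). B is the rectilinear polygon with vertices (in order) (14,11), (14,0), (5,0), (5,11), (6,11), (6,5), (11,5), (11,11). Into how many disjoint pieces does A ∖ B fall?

2

A ∖ B splits into 2 disjoint pieces (area 25, area 6).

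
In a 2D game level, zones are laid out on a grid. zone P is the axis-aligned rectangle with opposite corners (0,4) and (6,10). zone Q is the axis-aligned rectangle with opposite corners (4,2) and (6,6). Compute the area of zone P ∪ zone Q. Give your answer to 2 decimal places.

By inclusion–exclusion:
Individual areas: |zone P| = 36, |zone Q| = 8.
|zone P∩zone Q|: x∈[4,6], y∈[4,6] → 2·2 = 4.
|zone P ∪ zone Q| = 44 − 4 = 40.00.

40.00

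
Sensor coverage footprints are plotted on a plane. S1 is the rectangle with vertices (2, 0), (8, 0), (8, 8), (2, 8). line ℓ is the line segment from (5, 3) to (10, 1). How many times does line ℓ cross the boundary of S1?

1

The segment meets the boundary at (8,1.8).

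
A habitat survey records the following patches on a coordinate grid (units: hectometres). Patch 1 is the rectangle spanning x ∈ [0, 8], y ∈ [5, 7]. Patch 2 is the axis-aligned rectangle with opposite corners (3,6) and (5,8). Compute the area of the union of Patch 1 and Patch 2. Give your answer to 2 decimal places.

18.00

By inclusion–exclusion:
Individual areas: |Patch 1| = 16, |Patch 2| = 4.
|Patch 1∩Patch 2|: x∈[3,5], y∈[6,7] → 2·1 = 2.
|Patch 1 ∪ Patch 2| = 20 − 2 = 18.00.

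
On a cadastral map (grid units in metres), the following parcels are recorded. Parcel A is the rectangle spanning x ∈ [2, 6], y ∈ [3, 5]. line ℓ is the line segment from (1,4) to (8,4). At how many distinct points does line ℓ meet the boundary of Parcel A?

The segment meets the boundary at (6,4), (2,4).

2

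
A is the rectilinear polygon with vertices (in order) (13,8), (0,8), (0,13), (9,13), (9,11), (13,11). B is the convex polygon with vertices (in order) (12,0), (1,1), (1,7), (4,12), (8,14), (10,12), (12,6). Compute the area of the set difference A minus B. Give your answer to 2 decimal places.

22.70

|A| = 57, |A∩B| = 34.3.
|A ∖ B| = |A| − |A∩B| = 57 − 34.3 = 22.70.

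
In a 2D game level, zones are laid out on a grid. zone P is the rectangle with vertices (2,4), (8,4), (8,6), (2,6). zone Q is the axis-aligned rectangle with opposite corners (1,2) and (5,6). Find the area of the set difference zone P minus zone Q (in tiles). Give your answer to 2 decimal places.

6.00

|zone P∩zone Q|: x∈[2,5], y∈[4,6] → 3·2 = 6.
|zone P| = 12.
|zone P ∖ zone Q| = |zone P| − |zone P∩zone Q| = 12 − 6 = 6.00.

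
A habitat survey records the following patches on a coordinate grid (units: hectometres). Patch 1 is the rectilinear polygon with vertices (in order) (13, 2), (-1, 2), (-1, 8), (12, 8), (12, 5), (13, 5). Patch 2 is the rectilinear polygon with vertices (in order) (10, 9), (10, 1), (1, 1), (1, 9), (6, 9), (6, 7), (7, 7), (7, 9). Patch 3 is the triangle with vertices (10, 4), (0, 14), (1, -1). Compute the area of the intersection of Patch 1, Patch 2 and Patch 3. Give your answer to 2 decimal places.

The intersection is the polygon with vertices (1,8), (6,8), (6,7), (7,7), (10,4), (6.4,2), (1,2).
By the shoelace formula its area is 41.90.

41.90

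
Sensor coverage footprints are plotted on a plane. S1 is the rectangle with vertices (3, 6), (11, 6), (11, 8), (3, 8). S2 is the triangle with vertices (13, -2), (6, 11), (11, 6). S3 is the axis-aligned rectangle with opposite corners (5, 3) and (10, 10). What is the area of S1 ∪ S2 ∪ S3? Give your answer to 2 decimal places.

By inclusion–exclusion:
Individual areas: |S1| = 16, |S2| = 15, |S3| = 35.
|S1∩S2| = 3.6923.
|S1∩S3|: x∈[5,10], y∈[6,8] → 5·2 = 10.
|S2∩S3| = 6.6264.
|S1∩S2∩S3| = 3.1923.
|S1 ∪ S2 ∪ S3| = 66 − 20.3187 + 3.1923 = 48.87.

48.87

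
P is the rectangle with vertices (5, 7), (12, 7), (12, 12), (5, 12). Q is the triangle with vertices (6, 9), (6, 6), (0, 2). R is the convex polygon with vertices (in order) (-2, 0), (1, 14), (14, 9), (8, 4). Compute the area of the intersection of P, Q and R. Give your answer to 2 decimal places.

1.42

The intersection is the polygon with vertices (5,7.833), (6,9), (6,7), (5,7).
By the shoelace formula its area is 1.42.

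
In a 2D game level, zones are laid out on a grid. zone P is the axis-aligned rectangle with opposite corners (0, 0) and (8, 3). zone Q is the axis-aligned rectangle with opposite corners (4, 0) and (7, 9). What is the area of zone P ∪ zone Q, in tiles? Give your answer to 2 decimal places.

By inclusion–exclusion:
Individual areas: |zone P| = 24, |zone Q| = 27.
|zone P∩zone Q|: x∈[4,7], y∈[0,3] → 3·3 = 9.
|zone P ∪ zone Q| = 51 − 9 = 42.00.

42.00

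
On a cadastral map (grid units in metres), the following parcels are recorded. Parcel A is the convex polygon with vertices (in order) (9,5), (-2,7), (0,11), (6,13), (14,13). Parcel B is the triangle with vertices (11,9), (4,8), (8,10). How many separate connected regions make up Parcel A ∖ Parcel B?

1

Parcel A ∖ Parcel B is a single connected region.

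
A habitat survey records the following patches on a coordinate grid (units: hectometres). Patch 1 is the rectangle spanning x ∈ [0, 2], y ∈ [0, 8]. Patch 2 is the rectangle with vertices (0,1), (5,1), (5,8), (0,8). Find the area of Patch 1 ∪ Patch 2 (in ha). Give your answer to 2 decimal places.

By inclusion–exclusion:
Individual areas: |Patch 1| = 16, |Patch 2| = 35.
|Patch 1∩Patch 2|: x∈[0,2], y∈[1,8] → 2·7 = 14.
|Patch 1 ∪ Patch 2| = 51 − 14 = 37.00.

37.00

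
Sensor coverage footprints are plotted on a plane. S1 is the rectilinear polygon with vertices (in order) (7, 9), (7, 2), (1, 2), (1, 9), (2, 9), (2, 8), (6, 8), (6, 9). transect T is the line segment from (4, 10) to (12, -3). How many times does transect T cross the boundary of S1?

The segment meets the boundary at (7,5.125), (5.231,8).

2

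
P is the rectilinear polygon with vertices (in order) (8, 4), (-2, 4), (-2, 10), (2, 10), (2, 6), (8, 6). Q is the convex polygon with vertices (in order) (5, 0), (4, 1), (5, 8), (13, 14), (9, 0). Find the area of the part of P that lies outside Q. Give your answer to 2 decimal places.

|P| = 36, |P∩Q| = 6.8571.
|P ∖ Q| = |P| − |P∩Q| = 36 − 6.8571 = 29.14.

29.14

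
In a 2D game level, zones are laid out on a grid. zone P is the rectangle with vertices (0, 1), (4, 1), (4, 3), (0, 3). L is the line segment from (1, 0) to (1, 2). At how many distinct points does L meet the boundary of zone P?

1

The segment meets the boundary at (1,1).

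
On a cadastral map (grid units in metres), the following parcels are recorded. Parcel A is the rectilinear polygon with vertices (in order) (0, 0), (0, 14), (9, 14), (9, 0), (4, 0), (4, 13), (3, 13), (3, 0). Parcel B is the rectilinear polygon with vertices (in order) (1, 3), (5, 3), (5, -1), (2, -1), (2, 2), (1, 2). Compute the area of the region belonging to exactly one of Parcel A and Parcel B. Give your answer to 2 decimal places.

|Parcel A| = 113, |Parcel B| = 13, |Parcel A∩Parcel B| = 7.
|Parcel A △ Parcel B| = |Parcel A| + |Parcel B| − 2·|Parcel A∩Parcel B| = 113 + 13 − 14 = 112.00.

112.00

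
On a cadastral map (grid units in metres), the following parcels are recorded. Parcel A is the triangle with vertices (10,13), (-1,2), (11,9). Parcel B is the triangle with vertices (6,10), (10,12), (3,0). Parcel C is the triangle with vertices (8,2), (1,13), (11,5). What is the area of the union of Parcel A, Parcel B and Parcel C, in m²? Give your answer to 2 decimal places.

54.15

By inclusion–exclusion:
Individual areas: |Parcel A| = 27.5, |Parcel B| = 17, |Parcel C| = 27.
|Parcel A∩Parcel B| = 10.8981.
|Parcel A∩Parcel C| = 5.7624.
|Parcel B∩Parcel C| = 5.2426.
|Parcel A∩Parcel B∩Parcel C| = 4.553.
|Parcel A ∪ Parcel B ∪ Parcel C| = 71.5 − 21.9031 + 4.553 = 54.15.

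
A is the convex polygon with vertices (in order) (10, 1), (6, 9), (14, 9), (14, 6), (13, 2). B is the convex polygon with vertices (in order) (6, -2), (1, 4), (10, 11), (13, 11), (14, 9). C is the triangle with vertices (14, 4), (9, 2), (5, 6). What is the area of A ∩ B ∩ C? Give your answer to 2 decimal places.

3.93

The intersection is the polygon with vertices (9.259,2.482), (7.812,5.375), (10.87,4.696).
By the shoelace formula its area is 3.93.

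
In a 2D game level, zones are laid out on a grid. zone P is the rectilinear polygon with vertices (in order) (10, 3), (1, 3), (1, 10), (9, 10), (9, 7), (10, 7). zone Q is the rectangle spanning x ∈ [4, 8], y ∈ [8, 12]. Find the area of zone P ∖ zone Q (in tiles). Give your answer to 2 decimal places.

52.00

|zone P| = 60, |zone P∩zone Q| = 8.
|zone P ∖ zone Q| = |zone P| − |zone P∩zone Q| = 60 − 8 = 52.00.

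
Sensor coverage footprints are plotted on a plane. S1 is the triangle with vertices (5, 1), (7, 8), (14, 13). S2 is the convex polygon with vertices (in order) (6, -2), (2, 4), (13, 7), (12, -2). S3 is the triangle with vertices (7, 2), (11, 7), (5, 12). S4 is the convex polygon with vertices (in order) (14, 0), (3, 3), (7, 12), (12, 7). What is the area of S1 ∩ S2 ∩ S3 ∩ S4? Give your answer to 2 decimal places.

The intersection is the polygon with vertices (6.737,3.316), (6.362,5.19), (8.6,5.8).
By the shoelace formula its area is 2.21.

2.21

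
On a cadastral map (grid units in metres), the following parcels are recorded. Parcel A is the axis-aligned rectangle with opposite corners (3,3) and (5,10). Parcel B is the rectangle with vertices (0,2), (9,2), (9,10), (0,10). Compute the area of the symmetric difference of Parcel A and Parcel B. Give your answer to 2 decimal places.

58.00

|Parcel A∩Parcel B|: x∈[3,5], y∈[3,10] → 2·7 = 14.
|Parcel A △ Parcel B| = |Parcel A| + |Parcel B| − 2·|Parcel A∩Parcel B| = 14 + 72 − 28 = 58.00.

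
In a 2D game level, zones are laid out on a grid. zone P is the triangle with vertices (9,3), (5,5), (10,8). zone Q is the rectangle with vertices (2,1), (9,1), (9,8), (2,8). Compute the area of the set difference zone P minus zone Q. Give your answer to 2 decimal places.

2.20

|zone P| = 11, |zone P∩zone Q| = 8.8.
|zone P ∖ zone Q| = |zone P| − |zone P∩zone Q| = 11 − 8.8 = 2.20.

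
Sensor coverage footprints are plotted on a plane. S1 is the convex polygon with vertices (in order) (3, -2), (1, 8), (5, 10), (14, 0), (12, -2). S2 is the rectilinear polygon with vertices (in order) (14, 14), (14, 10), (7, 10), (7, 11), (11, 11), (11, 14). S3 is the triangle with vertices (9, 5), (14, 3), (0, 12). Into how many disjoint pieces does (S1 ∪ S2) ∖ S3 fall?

(S1 ∪ S2) ∖ S3 splits into 3 disjoint pieces (area 88.498, area 2.2195, area 16).

3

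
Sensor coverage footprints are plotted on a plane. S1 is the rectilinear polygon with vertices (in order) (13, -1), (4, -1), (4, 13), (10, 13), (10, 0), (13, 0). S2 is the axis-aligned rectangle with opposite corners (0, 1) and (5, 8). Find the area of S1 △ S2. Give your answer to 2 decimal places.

|S1| = 87, |S2| = 35, |S1∩S2| = 7.
|S1 △ S2| = |S1| + |S2| − 2·|S1∩S2| = 87 + 35 − 14 = 108.00.

108.00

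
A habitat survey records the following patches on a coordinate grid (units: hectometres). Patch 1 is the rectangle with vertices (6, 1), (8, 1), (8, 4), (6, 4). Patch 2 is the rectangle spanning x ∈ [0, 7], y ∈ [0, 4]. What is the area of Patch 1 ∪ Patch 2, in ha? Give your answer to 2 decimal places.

31.00

By inclusion–exclusion:
Individual areas: |Patch 1| = 6, |Patch 2| = 28.
|Patch 1∩Patch 2|: x∈[6,7], y∈[1,4] → 1·3 = 3.
|Patch 1 ∪ Patch 2| = 34 − 3 = 31.00.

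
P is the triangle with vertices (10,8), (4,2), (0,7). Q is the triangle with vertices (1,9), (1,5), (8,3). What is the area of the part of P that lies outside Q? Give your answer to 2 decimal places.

|P| = 27, |P∩Q| = 10.7456.
|P ∖ Q| = |P| − |P∩Q| = 27 − 10.7456 = 16.25.

16.25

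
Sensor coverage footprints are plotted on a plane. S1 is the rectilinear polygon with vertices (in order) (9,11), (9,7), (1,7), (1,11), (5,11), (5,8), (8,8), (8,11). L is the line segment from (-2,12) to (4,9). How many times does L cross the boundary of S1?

The segment meets the boundary at (1,10.5).

1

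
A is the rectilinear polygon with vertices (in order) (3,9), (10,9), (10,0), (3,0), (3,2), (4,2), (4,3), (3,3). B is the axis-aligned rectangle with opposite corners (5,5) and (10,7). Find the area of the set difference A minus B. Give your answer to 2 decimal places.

52.00

|A| = 62, |A∩B| = 10.
|A ∖ B| = |A| − |A∩B| = 62 − 10 = 52.00.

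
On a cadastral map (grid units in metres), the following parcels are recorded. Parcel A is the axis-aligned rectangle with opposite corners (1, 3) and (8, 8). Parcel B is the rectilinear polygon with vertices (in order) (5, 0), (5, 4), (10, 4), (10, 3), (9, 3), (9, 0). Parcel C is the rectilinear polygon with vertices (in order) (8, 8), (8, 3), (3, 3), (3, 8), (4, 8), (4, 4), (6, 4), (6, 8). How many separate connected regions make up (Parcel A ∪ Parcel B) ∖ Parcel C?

(Parcel A ∪ Parcel B) ∖ Parcel C splits into 3 disjoint pieces (area 10, area 8, area 14).

3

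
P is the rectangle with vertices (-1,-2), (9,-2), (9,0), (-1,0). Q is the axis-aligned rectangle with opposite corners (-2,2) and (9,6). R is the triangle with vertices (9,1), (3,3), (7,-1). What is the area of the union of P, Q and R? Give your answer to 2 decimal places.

70.00

By inclusion–exclusion:
Individual areas: |P| = 20, |Q| = 44, |R| = 8.
|P∩Q| = 0 (no overlap).
|P∩R| = 1.
|Q∩R| = 1.
|P∩Q∩R| = 0.
|P ∪ Q ∪ R| = 72 − 2 + 0 = 70.00.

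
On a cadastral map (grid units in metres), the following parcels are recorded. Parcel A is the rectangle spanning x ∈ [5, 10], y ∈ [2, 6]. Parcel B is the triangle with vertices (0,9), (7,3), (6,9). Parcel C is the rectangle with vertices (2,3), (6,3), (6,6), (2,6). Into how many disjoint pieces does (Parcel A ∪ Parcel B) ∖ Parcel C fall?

(Parcel A ∪ Parcel B) ∖ Parcel C is a single connected region.

1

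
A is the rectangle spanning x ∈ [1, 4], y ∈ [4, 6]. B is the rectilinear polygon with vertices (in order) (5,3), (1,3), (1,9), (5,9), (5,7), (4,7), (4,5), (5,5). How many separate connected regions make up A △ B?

2

A △ B splits into 2 disjoint pieces (area 5, area 11).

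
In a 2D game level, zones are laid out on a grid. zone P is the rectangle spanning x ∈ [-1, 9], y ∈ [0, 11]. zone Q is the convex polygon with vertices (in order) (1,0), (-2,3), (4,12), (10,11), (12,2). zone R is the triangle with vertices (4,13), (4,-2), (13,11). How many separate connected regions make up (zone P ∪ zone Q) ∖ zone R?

2

(zone P ∪ zone Q) ∖ zone R splits into 2 disjoint pieces (area 21.6234, area 56.5833).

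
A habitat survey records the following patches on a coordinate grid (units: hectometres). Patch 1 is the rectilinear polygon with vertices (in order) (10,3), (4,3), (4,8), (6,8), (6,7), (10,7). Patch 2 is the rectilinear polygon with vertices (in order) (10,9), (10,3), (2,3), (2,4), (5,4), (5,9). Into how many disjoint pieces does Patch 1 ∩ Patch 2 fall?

Patch 1 ∩ Patch 2 is a single connected region.

1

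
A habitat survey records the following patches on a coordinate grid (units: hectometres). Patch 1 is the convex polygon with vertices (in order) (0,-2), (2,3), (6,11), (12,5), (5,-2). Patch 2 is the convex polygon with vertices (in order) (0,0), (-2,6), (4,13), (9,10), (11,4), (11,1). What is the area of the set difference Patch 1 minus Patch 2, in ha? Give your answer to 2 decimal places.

|Patch 1| = 76.5, |Patch 1∩Patch 2| = 60.8802.
|Patch 1 ∖ Patch 2| = |Patch 1| − |Patch 1∩Patch 2| = 76.5 − 60.8802 = 15.62.

15.62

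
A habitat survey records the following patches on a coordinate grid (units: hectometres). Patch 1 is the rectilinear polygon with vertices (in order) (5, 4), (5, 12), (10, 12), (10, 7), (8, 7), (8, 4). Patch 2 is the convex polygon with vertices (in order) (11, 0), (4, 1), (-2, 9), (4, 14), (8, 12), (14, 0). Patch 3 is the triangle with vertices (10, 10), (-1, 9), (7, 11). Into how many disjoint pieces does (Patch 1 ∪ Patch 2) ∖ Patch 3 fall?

1

(Patch 1 ∪ Patch 2) ∖ Patch 3 is a single connected region.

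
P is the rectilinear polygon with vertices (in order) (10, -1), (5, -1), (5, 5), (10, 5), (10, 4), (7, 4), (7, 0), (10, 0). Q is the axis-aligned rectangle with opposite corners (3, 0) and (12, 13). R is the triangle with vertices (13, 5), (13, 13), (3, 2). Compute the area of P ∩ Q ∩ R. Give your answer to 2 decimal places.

The intersection is the polygon with vertices (10,5), (10,4.1), (9.667,4), (7,4), (7,3.2), (5,2.6), (5,4.2), (5.727,5).
By the shoelace formula its area is 6.89.

6.89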